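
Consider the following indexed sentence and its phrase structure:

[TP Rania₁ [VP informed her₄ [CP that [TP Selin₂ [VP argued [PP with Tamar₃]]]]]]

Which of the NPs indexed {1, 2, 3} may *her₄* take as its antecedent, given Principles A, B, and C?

*her* is a pronoun, so Principle B applies: it must be free in its binding domain.
Binding domain of *her₄*: the matrix TP, whose subject is Rania₁.
*Rania₁* c-commands the pronoun within its binding domain → coindexation would violate Principle B.
*Selin₂*: the pronoun c-commands this R-expression → coindexation would violate Principle C on *Selin₂*.
*Tamar₃*: the pronoun c-commands this R-expression → coindexation would violate Principle C on *Tamar₃*.

none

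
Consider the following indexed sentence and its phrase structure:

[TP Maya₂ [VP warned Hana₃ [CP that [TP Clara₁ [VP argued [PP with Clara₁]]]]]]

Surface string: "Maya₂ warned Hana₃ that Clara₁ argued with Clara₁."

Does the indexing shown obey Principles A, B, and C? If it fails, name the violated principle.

The two coindexed NPs are *Clara₁* (the higher occurrence) and *Clara₁* (the lower occurrence).
*Clara₁* (the lower occurrence) is an R-expression. Principle C requires it to be free everywhere.
*Clara₁* (the higher occurrence) c-commands it and carries the same index.
The R-expression is bound → Principle C violation.

Principle C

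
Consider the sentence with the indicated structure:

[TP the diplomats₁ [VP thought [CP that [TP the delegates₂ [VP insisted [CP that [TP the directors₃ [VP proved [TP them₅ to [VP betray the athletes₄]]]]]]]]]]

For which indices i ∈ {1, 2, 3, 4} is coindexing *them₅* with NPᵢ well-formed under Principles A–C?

{1, 2}

*them* is a pronoun, so Principle B applies: it must be free in its binding domain.
Binding domain of *them₅*: the embedded TP, whose subject is the directors₃.
*the diplomats₁* c-commands the pronoun but from outside its binding domain, and is not c-commanded by it → coindexation permitted.
*the delegates₂* c-commands the pronoun but from outside its binding domain, and is not c-commanded by it → coindexation permitted.
*the directors₃* c-commands the pronoun within its binding domain → coindexation would violate Principle B.
*the athletes₄*: the pronoun c-commands this R-expression → coindexation would violate Principle C on *the athletes₄*.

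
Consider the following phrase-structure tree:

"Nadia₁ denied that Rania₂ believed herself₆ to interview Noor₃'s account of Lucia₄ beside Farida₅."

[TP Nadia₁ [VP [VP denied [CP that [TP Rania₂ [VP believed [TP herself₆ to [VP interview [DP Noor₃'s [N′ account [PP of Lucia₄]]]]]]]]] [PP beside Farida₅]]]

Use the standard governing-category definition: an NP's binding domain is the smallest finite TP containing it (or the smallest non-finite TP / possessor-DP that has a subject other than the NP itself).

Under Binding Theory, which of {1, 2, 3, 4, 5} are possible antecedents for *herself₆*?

*herself* is an anaphor, so Principle A applies: it must be bound in its binding domain.
Binding domain of *herself₆*: the embedded TP, whose subject is Rania₂.
*Nadia₁* c-commands the anaphor but is outside its binding domain → cannot satisfy Principle A.
*Rania₂* c-commands the anaphor within its binding domain → licit binder.
*Noor₃* does not c-command the anaphor → cannot bind it.
*Lucia₄* does not c-command the anaphor → cannot bind it.
*Farida₅* does not c-command the anaphor → cannot bind it.

{2}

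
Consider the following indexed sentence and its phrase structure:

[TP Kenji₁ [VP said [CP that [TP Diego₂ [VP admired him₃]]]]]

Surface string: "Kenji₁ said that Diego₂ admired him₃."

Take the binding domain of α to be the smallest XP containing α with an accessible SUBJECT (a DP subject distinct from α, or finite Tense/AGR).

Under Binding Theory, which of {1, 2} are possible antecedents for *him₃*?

*him* is a pronoun, so Principle B applies: it must be free in its binding domain.
Binding domain of *him₃*: the embedded TP, whose subject is Diego₂.
*Kenji₁* c-commands the pronoun but from outside its binding domain, and is not c-commanded by it → coindexation permitted.
*Diego₂* c-commands the pronoun within its binding domain → coindexation would violate Principle B.

{1}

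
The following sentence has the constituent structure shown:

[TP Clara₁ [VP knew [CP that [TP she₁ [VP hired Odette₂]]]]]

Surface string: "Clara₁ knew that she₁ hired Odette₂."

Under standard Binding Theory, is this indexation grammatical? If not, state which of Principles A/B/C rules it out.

The two coindexed NPs are *Clara₁* and *she₁*.
*she₁* is a pronoun; nothing c-commands it within its binding domain (the embedded TP.), so Principle B holds trivially.
*Clara₁* is an R-expression; *she₁* does not c-command it, and no other NP shares its index, so Principle C is satisfied.
All principles are respected.

grammatical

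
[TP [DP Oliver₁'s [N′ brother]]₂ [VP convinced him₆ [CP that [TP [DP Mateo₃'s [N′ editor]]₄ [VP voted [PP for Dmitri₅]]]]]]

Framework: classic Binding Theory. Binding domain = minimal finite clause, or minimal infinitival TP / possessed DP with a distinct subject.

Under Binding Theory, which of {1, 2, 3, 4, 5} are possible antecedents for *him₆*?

*him* is a pronoun, so Principle B applies: it must be free in its binding domain.
Binding domain of *him₆*: the matrix TP, whose subject is [Oliver₁'s brother]₂.
*Oliver₁* and the pronoun do not c-command one another → neither Principle B nor Principle C is at stake; coindexation permitted.
*[Oliver₁'s brother]₂* c-commands the pronoun within its binding domain → coindexation would violate Principle B.
*Mateo₃*: the pronoun c-commands this R-expression → coindexation would violate Principle C on *Mateo₃*.
*[Mateo₃'s editor]₄*: the pronoun c-commands this R-expression → coindexation would violate Principle C on *[Mateo₃'s editor]₄*.
*Dmitri₅*: the pronoun c-commands this R-expression → coindexation would violate Principle C on *Dmitri₅*.

{1}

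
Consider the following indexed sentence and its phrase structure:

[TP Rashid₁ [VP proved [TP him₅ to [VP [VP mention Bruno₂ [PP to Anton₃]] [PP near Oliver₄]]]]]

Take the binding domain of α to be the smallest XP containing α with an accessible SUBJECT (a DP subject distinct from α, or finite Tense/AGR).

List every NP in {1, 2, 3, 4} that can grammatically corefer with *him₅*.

none

*him* is a pronoun, so Principle B applies: it must be free in its binding domain.
Binding domain of *him₅*: the matrix TP, whose subject is Rashid₁.
*Rashid₁* c-commands the pronoun within its binding domain → coindexation would violate Principle B.
*Bruno₂*: the pronoun c-commands this R-expression → coindexation would violate Principle C on *Bruno₂*.
*Anton₃*: the pronoun c-commands this R-expression → coindexation would violate Principle C on *Anton₃*.
*Oliver₄*: the pronoun c-commands this R-expression → coindexation would violate Principle C on *Oliver₄*.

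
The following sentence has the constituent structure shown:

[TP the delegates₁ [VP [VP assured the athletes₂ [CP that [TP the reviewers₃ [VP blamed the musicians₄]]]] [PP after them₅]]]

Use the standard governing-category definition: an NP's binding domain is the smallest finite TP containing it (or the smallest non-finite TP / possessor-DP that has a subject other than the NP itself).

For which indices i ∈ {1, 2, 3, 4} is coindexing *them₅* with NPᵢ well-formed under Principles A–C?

{2, 3, 4}

*them* is a pronoun, so Principle B applies: it must be free in its binding domain.
Binding domain of *them₅*: the matrix TP, whose subject is the delegates₁.
*the delegates₁* c-commands the pronoun within its binding domain → coindexation would violate Principle B.
*the athletes₂* and the pronoun do not c-command one another → neither Principle B nor Principle C is at stake; coindexation permitted.
*the reviewers₃* and the pronoun do not c-command one another → neither Principle B nor Principle C is at stake; coindexation permitted.
*the musicians₄* and the pronoun do not c-command one another → neither Principle B nor Principle C is at stake; coindexation permitted.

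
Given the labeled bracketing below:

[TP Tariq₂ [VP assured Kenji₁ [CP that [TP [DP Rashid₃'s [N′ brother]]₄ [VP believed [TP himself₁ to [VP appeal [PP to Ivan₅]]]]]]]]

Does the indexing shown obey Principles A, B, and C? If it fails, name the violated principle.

Principle A

The two coindexed NPs are *Kenji₁* and *himself₁*.
*himself₁* is an anaphor. Principle A requires it to be bound within its binding domain — the embedded TP, whose subject is [Rashid₃'s brother]₄.
Within that domain it is c-commanded by *[Rashid₃'s brother]₄*, which does not share its index.
*Kenji₁* does c-command the anaphor, but from outside its binding domain.
The anaphor is unbound in its domain → Principle A violation.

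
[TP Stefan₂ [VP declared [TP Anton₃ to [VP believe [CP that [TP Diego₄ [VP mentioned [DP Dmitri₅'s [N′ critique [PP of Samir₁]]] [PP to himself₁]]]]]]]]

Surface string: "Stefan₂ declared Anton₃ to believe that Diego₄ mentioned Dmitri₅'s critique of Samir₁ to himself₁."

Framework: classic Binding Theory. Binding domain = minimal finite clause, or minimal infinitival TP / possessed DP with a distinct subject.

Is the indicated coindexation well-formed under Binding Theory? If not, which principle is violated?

The two coindexed NPs are *Samir₁* and *himself₁*.
*himself₁* is an anaphor. Principle A requires it to be bound within its binding domain — the embedded TP, whose subject is Diego₄.
Within that domain it is c-commanded by *Diego₄*, which does not share its index.
*Samir₁* does not c-command the anaphor at all.
The anaphor is unbound in its domain → Principle A violation.

Principle A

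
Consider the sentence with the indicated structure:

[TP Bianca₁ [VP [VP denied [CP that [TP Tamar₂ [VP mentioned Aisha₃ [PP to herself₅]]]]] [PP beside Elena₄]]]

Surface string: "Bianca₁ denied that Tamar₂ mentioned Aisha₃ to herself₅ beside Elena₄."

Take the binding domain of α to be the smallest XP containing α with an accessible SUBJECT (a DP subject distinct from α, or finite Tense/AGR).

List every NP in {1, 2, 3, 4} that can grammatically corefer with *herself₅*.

{2, 3}

*herself* is an anaphor, so Principle A applies: it must be bound in its binding domain.
Binding domain of *herself₅*: the embedded TP, whose subject is Tamar₂.
*Bianca₁* c-commands the anaphor but is outside its binding domain → cannot satisfy Principle A.
*Tamar₂* c-commands the anaphor within its binding domain → licit binder.
*Aisha₃* c-commands the anaphor within its binding domain → licit binder.
*Elena₄* does not c-command the anaphor → cannot bind it.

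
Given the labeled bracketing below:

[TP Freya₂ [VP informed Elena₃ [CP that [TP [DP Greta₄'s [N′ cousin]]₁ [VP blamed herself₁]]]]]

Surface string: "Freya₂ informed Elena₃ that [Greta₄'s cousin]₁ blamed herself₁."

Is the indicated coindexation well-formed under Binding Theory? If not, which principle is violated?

The two coindexed NPs are *[Greta₄'s cousin]₁* and *herself₁*.
*herself₁* is an anaphor; its binding domain is the embedded TP, whose subject is [Greta₄'s cousin]₁. *[Greta₄'s cousin]₁* c-commands it within that domain and shares its index, so Principle A is satisfied.
*[Greta₄'s cousin]₁* is an R-expression; *herself₁* does not c-command it, and no other NP shares its index, so Principle C is satisfied.
All principles are respected.

grammatical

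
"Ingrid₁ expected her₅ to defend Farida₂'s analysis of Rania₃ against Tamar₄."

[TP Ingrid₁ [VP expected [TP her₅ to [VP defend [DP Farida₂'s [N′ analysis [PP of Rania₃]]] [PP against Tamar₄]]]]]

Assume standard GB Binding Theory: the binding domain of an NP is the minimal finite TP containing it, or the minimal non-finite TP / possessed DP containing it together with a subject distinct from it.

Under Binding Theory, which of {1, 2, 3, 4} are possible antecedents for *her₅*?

none

*her* is a pronoun, so Principle B applies: it must be free in its binding domain.
Binding domain of *her₅*: the matrix TP, whose subject is Ingrid₁.
*Ingrid₁* c-commands the pronoun within its binding domain → coindexation would violate Principle B.
*Farida₂*: the pronoun c-commands this R-expression → coindexation would violate Principle C on *Farida₂*.
*Rania₃*: the pronoun c-commands this R-expression → coindexation would violate Principle C on *Rania₃*.
*Tamar₄*: the pronoun c-commands this R-expression → coindexation would violate Principle C on *Tamar₄*.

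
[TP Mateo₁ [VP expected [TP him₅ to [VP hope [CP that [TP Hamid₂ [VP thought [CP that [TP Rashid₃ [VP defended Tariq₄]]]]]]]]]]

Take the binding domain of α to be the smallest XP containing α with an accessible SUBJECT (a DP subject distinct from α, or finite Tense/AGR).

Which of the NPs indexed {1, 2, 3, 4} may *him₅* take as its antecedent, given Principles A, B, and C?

none

*him* is a pronoun, so Principle B applies: it must be free in its binding domain.
Binding domain of *him₅*: the matrix TP, whose subject is Mateo₁.
*Mateo₁* c-commands the pronoun within its binding domain → coindexation would violate Principle B.
*Hamid₂*: the pronoun c-commands this R-expression → coindexation would violate Principle C on *Hamid₂*.
*Rashid₃*: the pronoun c-commands this R-expression → coindexation would violate Principle C on *Rashid₃*.
*Tariq₄*: the pronoun c-commands this R-expression → coindexation would violate Principle C on *Tariq₄*.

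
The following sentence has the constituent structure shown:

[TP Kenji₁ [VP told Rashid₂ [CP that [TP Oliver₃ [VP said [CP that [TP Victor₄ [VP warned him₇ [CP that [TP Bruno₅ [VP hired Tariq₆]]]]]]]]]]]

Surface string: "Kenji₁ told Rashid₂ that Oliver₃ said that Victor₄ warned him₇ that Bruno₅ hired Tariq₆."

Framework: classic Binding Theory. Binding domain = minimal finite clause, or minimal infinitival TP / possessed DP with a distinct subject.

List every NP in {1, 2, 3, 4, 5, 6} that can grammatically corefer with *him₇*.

*him* is a pronoun, so Principle B applies: it must be free in its binding domain.
Binding domain of *him₇*: the embedded TP, whose subject is Victor₄.
*Kenji₁* c-commands the pronoun but from outside its binding domain, and is not c-commanded by it → coindexation permitted.
*Rashid₂* c-commands the pronoun but from outside its binding domain, and is not c-commanded by it → coindexation permitted.
*Oliver₃* c-commands the pronoun but from outside its binding domain, and is not c-commanded by it → coindexation permitted.
*Victor₄* c-commands the pronoun within its binding domain → coindexation would violate Principle B.
*Bruno₅*: the pronoun c-commands this R-expression → coindexation would violate Principle C on *Bruno₅*.
*Tariq₆*: the pronoun c-commands this R-expression → coindexation would violate Principle C on *Tariq₆*.

{1, 2, 3}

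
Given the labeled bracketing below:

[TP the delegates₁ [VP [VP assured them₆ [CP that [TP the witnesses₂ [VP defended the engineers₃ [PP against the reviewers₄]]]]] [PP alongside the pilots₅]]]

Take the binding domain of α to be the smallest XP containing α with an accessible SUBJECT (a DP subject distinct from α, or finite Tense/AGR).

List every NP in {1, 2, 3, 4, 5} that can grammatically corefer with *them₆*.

{5}

*them* is a pronoun, so Principle B applies: it must be free in its binding domain.
Binding domain of *them₆*: the matrix TP, whose subject is the delegates₁.
*the delegates₁* c-commands the pronoun within its binding domain → coindexation would violate Principle B.
*the witnesses₂*: the pronoun c-commands this R-expression → coindexation would violate Principle C on *the witnesses₂*.
*the engineers₃*: the pronoun c-commands this R-expression → coindexation would violate Principle C on *the engineers₃*.
*the reviewers₄*: the pronoun c-commands this R-expression → coindexation would violate Principle C on *the reviewers₄*.
*the pilots₅* and the pronoun do not c-command one another → neither Principle B nor Principle C is at stake; coindexation permitted.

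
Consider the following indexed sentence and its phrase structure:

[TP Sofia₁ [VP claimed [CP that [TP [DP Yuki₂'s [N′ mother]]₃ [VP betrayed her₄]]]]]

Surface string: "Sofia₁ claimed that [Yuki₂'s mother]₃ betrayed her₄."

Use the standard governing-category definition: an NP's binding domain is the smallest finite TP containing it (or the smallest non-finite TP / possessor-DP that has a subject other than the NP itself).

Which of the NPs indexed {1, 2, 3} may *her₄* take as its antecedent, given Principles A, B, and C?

*her* is a pronoun, so Principle B applies: it must be free in its binding domain.
Binding domain of *her₄*: the embedded TP, whose subject is [Yuki₂'s mother]₃.
*Sofia₁* c-commands the pronoun but from outside its binding domain, and is not c-commanded by it → coindexation permitted.
*Yuki₂* and the pronoun do not c-command one another → neither Principle B nor Principle C is at stake; coindexation permitted.
*[Yuki₂'s mother]₃* c-commands the pronoun within its binding domain → coindexation would violate Principle B.

{1, 2}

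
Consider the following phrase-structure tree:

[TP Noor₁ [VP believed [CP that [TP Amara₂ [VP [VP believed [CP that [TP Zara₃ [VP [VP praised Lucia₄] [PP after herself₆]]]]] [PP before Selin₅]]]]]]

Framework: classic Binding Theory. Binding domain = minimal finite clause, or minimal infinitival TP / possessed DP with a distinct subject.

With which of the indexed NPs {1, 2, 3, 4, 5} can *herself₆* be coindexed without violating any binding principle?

*herself* is an anaphor, so Principle A applies: it must be bound in its binding domain.
Binding domain of *herself₆*: the embedded TP, whose subject is Zara₃.
*Noor₁* c-commands the anaphor but is outside its binding domain → cannot satisfy Principle A.
*Amara₂* c-commands the anaphor but is outside its binding domain → cannot satisfy Principle A.
*Zara₃* c-commands the anaphor within its binding domain → licit binder.
*Lucia₄* does not c-command the anaphor → cannot bind it.
*Selin₅* does not c-command the anaphor → cannot bind it.

{3}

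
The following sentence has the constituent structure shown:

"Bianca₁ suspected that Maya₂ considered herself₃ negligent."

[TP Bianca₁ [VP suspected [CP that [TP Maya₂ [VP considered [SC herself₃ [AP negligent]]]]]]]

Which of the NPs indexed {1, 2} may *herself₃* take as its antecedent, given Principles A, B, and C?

{2}

*herself* is an anaphor, so Principle A applies: it must be bound in its binding domain.
Binding domain of *herself₃*: the embedded TP, whose subject is Maya₂.
*Bianca₁* c-commands the anaphor but is outside its binding domain → cannot satisfy Principle A.
*Maya₂* c-commands the anaphor within its binding domain → licit binder.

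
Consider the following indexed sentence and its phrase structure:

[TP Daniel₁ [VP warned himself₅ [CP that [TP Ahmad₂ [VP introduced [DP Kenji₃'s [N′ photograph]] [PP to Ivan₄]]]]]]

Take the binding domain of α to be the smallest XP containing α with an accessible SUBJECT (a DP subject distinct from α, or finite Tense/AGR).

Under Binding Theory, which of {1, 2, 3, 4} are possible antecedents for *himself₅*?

*himself* is an anaphor, so Principle A applies: it must be bound in its binding domain.
Binding domain of *himself₅*: the matrix TP, whose subject is Daniel₁.
*Daniel₁* c-commands the anaphor within its binding domain → licit binder.
*Ahmad₂* does not c-command the anaphor → cannot bind it.
*Kenji₃* does not c-command the anaphor → cannot bind it.
*Ivan₄* does not c-command the anaphor → cannot bind it.

{1}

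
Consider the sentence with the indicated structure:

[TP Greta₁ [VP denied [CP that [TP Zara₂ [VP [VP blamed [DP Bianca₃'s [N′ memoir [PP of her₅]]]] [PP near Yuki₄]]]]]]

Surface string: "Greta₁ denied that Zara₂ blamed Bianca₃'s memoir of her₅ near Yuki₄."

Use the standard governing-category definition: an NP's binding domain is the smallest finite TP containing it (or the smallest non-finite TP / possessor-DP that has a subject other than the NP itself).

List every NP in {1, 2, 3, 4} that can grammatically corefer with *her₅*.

{1, 2, 4}

*her* is a pronoun, so Principle B applies: it must be free in its binding domain.
Binding domain of *her₅*: the possessed DP, whose subject is Bianca₃.
*Greta₁* c-commands the pronoun but from outside its binding domain, and is not c-commanded by it → coindexation permitted.
*Zara₂* c-commands the pronoun but from outside its binding domain, and is not c-commanded by it → coindexation permitted.
*Bianca₃* c-commands the pronoun within its binding domain → coindexation would violate Principle B.
*Yuki₄* and the pronoun do not c-command one another → neither Principle B nor Principle C is at stake; coindexation permitted.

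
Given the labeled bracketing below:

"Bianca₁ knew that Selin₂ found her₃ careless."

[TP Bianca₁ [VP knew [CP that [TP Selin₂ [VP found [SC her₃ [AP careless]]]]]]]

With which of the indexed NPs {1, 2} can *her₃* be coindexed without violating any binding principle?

*her* is a pronoun, so Principle B applies: it must be free in its binding domain.
Binding domain of *her₃*: the embedded TP, whose subject is Selin₂.
*Bianca₁* c-commands the pronoun but from outside its binding domain, and is not c-commanded by it → coindexation permitted.
*Selin₂* c-commands the pronoun within its binding domain → coindexation would violate Principle B.

{1}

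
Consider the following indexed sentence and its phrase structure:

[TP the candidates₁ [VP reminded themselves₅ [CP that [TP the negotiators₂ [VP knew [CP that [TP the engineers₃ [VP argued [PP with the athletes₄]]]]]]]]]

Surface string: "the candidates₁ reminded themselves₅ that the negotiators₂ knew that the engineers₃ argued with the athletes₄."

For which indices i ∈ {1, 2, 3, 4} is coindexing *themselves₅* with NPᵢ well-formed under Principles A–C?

*themselves* is an anaphor, so Principle A applies: it must be bound in its binding domain.
Binding domain of *themselves₅*: the matrix TP, whose subject is the candidates₁.
*the candidates₁* c-commands the anaphor within its binding domain → licit binder.
*the negotiators₂* does not c-command the anaphor → cannot bind it.
*the engineers₃* does not c-command the anaphor → cannot bind it.
*the athletes₄* does not c-command the anaphor → cannot bind it.

{1}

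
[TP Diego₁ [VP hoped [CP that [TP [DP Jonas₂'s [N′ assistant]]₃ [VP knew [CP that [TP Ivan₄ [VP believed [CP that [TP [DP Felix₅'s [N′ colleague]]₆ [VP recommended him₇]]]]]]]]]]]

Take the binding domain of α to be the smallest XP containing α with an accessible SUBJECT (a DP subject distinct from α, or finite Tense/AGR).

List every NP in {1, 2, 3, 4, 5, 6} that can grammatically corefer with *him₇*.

{1, 2, 3, 4, 5}

*him* is a pronoun, so Principle B applies: it must be free in its binding domain.
Binding domain of *him₇*: the embedded TP, whose subject is [Felix₅'s colleague]₆.
*Diego₁* c-commands the pronoun but from outside its binding domain, and is not c-commanded by it → coindexation permitted.
*Jonas₂* and the pronoun do not c-command one another → neither Principle B nor Principle C is at stake; coindexation permitted.
*[Jonas₂'s assistant]₃* c-commands the pronoun but from outside its binding domain, and is not c-commanded by it → coindexation permitted.
*Ivan₄* c-commands the pronoun but from outside its binding domain, and is not c-commanded by it → coindexation permitted.
*Felix₅* and the pronoun do not c-command one another → neither Principle B nor Principle C is at stake; coindexation permitted.
*[Felix₅'s colleague]₆* c-commands the pronoun within its binding domain → coindexation would violate Principle B.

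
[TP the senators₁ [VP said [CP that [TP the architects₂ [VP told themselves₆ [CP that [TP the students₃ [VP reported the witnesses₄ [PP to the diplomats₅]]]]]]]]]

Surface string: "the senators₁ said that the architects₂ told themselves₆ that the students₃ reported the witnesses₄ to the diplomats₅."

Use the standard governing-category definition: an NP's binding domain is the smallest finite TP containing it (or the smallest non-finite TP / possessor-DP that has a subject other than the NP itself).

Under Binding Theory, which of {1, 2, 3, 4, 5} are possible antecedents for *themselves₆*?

*themselves* is an anaphor, so Principle A applies: it must be bound in its binding domain.
Binding domain of *themselves₆*: the embedded TP, whose subject is the architects₂.
*the senators₁* c-commands the anaphor but is outside its binding domain → cannot satisfy Principle A.
*the architects₂* c-commands the anaphor within its binding domain → licit binder.
*the students₃* does not c-command the anaphor → cannot bind it.
*the witnesses₄* does not c-command the anaphor → cannot bind it.
*the diplomats₅* does not c-command the anaphor → cannot bind it.

{2}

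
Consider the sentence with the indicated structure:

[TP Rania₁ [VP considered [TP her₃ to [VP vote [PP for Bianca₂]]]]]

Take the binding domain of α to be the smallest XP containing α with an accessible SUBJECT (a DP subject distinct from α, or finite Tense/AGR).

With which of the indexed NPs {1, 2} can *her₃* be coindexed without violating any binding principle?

none

*her* is a pronoun, so Principle B applies: it must be free in its binding domain.
Binding domain of *her₃*: the matrix TP, whose subject is Rania₁.
*Rania₁* c-commands the pronoun within its binding domain → coindexation would violate Principle B.
*Bianca₂*: the pronoun c-commands this R-expression → coindexation would violate Principle C on *Bianca₂*.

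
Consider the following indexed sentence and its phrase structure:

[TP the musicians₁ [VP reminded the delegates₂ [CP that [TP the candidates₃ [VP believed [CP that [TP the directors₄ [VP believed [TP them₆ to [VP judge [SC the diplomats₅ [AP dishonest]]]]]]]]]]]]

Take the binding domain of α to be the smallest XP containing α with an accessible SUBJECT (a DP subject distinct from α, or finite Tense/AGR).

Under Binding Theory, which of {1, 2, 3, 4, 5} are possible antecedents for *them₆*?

*them* is a pronoun, so Principle B applies: it must be free in its binding domain.
Binding domain of *them₆*: the embedded TP, whose subject is the directors₄.
*the musicians₁* c-commands the pronoun but from outside its binding domain, and is not c-commanded by it → coindexation permitted.
*the delegates₂* c-commands the pronoun but from outside its binding domain, and is not c-commanded by it → coindexation permitted.
*the candidates₃* c-commands the pronoun but from outside its binding domain, and is not c-commanded by it → coindexation permitted.
*the directors₄* c-commands the pronoun within its binding domain → coindexation would violate Principle B.
*the diplomats₅*: the pronoun c-commands this R-expression → coindexation would violate Principle C on *the diplomats₅*.

{1, 2, 3}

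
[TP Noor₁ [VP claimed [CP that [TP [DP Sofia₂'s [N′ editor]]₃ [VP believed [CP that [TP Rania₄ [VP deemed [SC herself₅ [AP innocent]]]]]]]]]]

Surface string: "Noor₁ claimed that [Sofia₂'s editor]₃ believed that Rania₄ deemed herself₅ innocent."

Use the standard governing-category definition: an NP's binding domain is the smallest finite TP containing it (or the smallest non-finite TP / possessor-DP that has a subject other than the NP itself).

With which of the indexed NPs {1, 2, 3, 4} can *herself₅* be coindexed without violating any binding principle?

{4}

*herself* is an anaphor, so Principle A applies: it must be bound in its binding domain.
Binding domain of *herself₅*: the embedded TP, whose subject is Rania₄.
*Noor₁* c-commands the anaphor but is outside its binding domain → cannot satisfy Principle A.
*Sofia₂* does not c-command the anaphor → cannot bind it.
*[Sofia₂'s editor]₃* c-commands the anaphor but is outside its binding domain → cannot satisfy Principle A.
*Rania₄* c-commands the anaphor within its binding domain → licit binder.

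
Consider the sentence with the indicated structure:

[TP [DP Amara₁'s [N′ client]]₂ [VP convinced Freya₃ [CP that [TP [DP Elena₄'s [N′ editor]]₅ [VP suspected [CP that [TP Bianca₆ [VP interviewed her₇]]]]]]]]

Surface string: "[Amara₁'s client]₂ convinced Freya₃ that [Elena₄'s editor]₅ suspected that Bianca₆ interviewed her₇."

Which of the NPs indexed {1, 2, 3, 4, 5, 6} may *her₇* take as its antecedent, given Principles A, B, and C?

{1, 2, 3, 4, 5}

*her* is a pronoun, so Principle B applies: it must be free in its binding domain.
Binding domain of *her₇*: the embedded TP, whose subject is Bianca₆.
*Amara₁* and the pronoun do not c-command one another → neither Principle B nor Principle C is at stake; coindexation permitted.
*[Amara₁'s client]₂* c-commands the pronoun but from outside its binding domain, and is not c-commanded by it → coindexation permitted.
*Freya₃* c-commands the pronoun but from outside its binding domain, and is not c-commanded by it → coindexation permitted.
*Elena₄* and the pronoun do not c-command one another → neither Principle B nor Principle C is at stake; coindexation permitted.
*[Elena₄'s editor]₅* c-commands the pronoun but from outside its binding domain, and is not c-commanded by it → coindexation permitted.
*Bianca₆* c-commands the pronoun within its binding domain → coindexation would violate Principle B.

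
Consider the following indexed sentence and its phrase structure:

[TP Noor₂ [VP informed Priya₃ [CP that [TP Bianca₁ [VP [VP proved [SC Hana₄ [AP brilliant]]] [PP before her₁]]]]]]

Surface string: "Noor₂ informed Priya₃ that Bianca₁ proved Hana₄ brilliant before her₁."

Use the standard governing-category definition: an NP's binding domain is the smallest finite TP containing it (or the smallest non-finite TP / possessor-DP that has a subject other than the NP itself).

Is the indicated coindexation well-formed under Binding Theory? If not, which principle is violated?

Principle B

The two coindexed NPs are *Bianca₁* and *her₁*.
*her₁* is a pronoun. Its binding domain is the embedded TP, whose subject is Bianca₁.
*Bianca₁* c-commands it within that domain and carries the same index.
The pronoun is locally bound → Principle B violation.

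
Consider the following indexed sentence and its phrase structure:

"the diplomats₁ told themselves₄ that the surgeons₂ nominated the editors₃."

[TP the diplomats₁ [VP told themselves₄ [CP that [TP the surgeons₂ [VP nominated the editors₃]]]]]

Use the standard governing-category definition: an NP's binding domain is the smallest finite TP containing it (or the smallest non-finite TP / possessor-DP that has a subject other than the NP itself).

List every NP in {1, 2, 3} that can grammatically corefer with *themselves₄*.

*themselves* is an anaphor, so Principle A applies: it must be bound in its binding domain.
Binding domain of *themselves₄*: the matrix TP, whose subject is the diplomats₁.
*the diplomats₁* c-commands the anaphor within its binding domain → licit binder.
*the surgeons₂* does not c-command the anaphor → cannot bind it.
*the editors₃* does not c-command the anaphor → cannot bind it.

{1}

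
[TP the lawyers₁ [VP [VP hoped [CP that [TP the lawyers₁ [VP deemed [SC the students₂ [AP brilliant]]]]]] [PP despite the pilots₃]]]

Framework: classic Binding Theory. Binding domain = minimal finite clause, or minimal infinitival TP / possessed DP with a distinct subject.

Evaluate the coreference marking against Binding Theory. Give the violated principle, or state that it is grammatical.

The two coindexed NPs are *the lawyers₁* (the lower occurrence) and *the lawyers₁* (the higher occurrence).
*the lawyers₁* (the lower occurrence) is an R-expression. Principle C requires it to be free everywhere.
*the lawyers₁* (the higher occurrence) c-commands it and carries the same index.
The R-expression is bound → Principle C violation.

Principle C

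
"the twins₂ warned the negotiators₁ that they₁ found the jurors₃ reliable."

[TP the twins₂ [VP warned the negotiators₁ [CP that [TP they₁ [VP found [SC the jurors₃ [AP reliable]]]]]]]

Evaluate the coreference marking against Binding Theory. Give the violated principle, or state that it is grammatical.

The two coindexed NPs are *the negotiators₁* and *they₁*.
*they₁* is a pronoun; nothing c-commands it within its binding domain (the embedded TP.), so Principle B holds trivially.
*the negotiators₁* is an R-expression; *they₁* does not c-command it, and no other NP shares its index, so Principle C is satisfied.
All principles are respected.

grammatical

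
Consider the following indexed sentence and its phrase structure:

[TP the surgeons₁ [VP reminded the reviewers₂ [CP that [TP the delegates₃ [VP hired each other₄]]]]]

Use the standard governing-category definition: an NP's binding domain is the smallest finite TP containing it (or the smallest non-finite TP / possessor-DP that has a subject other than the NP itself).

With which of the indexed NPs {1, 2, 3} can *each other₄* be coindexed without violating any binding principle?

{3}

*each other* is an anaphor, so Principle A applies: it must be bound in its binding domain.
Binding domain of *each other₄*: the embedded TP, whose subject is the delegates₃.
*the surgeons₁* c-commands the anaphor but is outside its binding domain → cannot satisfy Principle A.
*the reviewers₂* c-commands the anaphor but is outside its binding domain → cannot satisfy Principle A.
*the delegates₃* c-commands the anaphor within its binding domain → licit binder.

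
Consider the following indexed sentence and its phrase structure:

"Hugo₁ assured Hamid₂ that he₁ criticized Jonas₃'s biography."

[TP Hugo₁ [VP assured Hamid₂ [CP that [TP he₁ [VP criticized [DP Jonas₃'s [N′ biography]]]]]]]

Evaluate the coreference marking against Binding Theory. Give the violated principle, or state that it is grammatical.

The two coindexed NPs are *Hugo₁* and *he₁*.
*he₁* is a pronoun; nothing c-commands it within its binding domain (the embedded TP.), so Principle B holds trivially.
*Hugo₁* is an R-expression; *he₁* does not c-command it, and no other NP shares its index, so Principle C is satisfied.
All principles are respected.

grammatical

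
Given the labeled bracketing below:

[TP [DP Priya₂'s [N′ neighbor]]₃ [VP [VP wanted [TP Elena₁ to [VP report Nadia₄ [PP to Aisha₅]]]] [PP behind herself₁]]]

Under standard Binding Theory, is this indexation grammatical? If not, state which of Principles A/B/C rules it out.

Principle A

The two coindexed NPs are *Elena₁* and *herself₁*.
*herself₁* is an anaphor. Principle A requires it to be bound within its binding domain — the matrix TP, whose subject is [Priya₂'s neighbor]₃.
Within that domain it is c-commanded by *[Priya₂'s neighbor]₃*, which does not share its index.
*Elena₁* does not c-command the anaphor at all.
The anaphor is unbound in its domain → Principle A violation.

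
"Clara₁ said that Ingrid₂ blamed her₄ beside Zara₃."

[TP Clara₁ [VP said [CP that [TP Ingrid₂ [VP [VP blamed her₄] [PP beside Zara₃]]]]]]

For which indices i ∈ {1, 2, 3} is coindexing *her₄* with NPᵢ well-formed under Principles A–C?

{1, 3}

*her* is a pronoun, so Principle B applies: it must be free in its binding domain.
Binding domain of *her₄*: the embedded TP, whose subject is Ingrid₂.
*Clara₁* c-commands the pronoun but from outside its binding domain, and is not c-commanded by it → coindexation permitted.
*Ingrid₂* c-commands the pronoun within its binding domain → coindexation would violate Principle B.
*Zara₃* and the pronoun do not c-command one another → neither Principle B nor Principle C is at stake; coindexation permitted.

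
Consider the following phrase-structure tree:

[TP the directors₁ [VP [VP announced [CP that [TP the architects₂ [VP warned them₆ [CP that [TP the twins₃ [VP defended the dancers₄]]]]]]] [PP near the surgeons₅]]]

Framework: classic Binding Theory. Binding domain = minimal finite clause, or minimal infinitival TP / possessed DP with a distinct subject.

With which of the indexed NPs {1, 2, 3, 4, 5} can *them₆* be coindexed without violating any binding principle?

*them* is a pronoun, so Principle B applies: it must be free in its binding domain.
Binding domain of *them₆*: the embedded TP, whose subject is the architects₂.
*the directors₁* c-commands the pronoun but from outside its binding domain, and is not c-commanded by it → coindexation permitted.
*the architects₂* c-commands the pronoun within its binding domain → coindexation would violate Principle B.
*the twins₃*: the pronoun c-commands this R-expression → coindexation would violate Principle C on *the twins₃*.
*the dancers₄*: the pronoun c-commands this R-expression → coindexation would violate Principle C on *the dancers₄*.
*the surgeons₅* and the pronoun do not c-command one another → neither Principle B nor Principle C is at stake; coindexation permitted.

{1, 5}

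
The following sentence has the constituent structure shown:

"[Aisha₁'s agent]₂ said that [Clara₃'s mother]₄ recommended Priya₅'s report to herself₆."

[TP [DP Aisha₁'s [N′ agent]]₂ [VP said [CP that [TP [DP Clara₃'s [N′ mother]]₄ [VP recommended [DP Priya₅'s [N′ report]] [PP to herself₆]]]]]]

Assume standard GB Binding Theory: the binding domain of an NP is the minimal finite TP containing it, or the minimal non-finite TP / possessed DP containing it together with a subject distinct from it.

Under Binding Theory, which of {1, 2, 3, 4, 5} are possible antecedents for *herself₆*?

{4}

*herself* is an anaphor, so Principle A applies: it must be bound in its binding domain.
Binding domain of *herself₆*: the embedded TP, whose subject is [Clara₃'s mother]₄.
*Aisha₁* does not c-command the anaphor → cannot bind it.
*[Aisha₁'s agent]₂* c-commands the anaphor but is outside its binding domain → cannot satisfy Principle A.
*Clara₃* does not c-command the anaphor → cannot bind it.
*[Clara₃'s mother]₄* c-commands the anaphor within its binding domain → licit binder.
*Priya₅* does not c-command the anaphor → cannot bind it.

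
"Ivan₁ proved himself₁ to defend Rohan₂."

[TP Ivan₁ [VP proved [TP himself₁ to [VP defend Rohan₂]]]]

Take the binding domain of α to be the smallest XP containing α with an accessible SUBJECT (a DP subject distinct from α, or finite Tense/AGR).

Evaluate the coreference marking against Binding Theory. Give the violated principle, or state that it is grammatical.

grammatical

The two coindexed NPs are *Ivan₁* and *himself₁*.
*himself₁* is an anaphor; its binding domain is the matrix TP, whose subject is Ivan₁. *Ivan₁* c-commands it within that domain and shares its index, so Principle A is satisfied.
*Ivan₁* is an R-expression; *himself₁* does not c-command it, and no other NP shares its index, so Principle C is satisfied.
All principles are respected.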